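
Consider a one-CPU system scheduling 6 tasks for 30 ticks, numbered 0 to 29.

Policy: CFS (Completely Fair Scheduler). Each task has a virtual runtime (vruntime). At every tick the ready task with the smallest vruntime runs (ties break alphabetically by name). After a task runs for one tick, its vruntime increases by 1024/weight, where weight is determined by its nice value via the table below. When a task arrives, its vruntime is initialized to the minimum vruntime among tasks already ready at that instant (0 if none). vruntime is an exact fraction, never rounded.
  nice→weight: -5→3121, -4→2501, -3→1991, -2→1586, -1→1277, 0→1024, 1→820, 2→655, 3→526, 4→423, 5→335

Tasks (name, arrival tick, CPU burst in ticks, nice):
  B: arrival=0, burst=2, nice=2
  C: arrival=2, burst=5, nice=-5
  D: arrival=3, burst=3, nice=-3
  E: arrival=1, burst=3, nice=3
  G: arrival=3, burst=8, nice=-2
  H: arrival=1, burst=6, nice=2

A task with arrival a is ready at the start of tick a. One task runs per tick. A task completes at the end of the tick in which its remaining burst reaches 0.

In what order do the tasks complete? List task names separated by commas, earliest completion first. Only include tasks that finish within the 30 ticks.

t=0: vr[B=0] → run B
t=1: vr[B=1024/655 E=1024/655 H=1024/655] → run B
t=2: vr[C=1024/655 E=1024/655 H=1024/655] → run C
t=3: vr[C=3866624/2044255 D=1024/655 E=1024/655 G=1024/655 H=1024/655] → run D
t=4: vr[C=3866624/2044255 D=2709504/1304105 E=1024/655 G=1024/655 H=1024/655] → run E
t=5: vr[C=3866624/2044255 D=2709504/1304105 E=604672/172265 G=1024/655 H=1024/655] → run G
t=6: vr[C=3866624/2044255 D=2709504/1304105 E=604672/172265 G=1147392/519415 H=1024/655] → run H
t=7: vr[C=3866624/2044255 D=2709504/1304105 E=604672/172265 G=1147392/519415 H=2048/655] → run C
t=8: vr[C=4537344/2044255 D=2709504/1304105 E=604672/172265 G=1147392/519415 H=2048/655] → run D
t=9: vr[C=4537344/2044255 D=3380224/1304105 E=604672/172265 G=1147392/519415 H=2048/655] → run G
t=10: vr[C=4537344/2044255 D=3380224/1304105 E=604672/172265 G=1482752/519415 H=2048/655] → run C
t=11: vr[C=5208064/2044255 D=3380224/1304105 E=604672/172265 G=1482752/519415 H=2048/655] → run C
t=12: vr[C=5878784/2044255 D=3380224/1304105 E=604672/172265 G=1482752/519415 H=2048/655] → run D
t=13: vr[C=5878784/2044255 E=604672/172265 G=1482752/519415 H=2048/655] → run G
t=14: vr[C=5878784/2044255 E=604672/172265 G=1818112/519415 H=2048/655] → run C
t=15: vr[E=604672/172265 G=1818112/519415 H=2048/655] → run H
t=16: vr[E=604672/172265 G=1818112/519415 H=3072/655] → run G
t=17: vr[E=604672/172265 G=2153472/519415 H=3072/655] → run E
t=18: vr[E=940032/172265 G=2153472/519415 H=3072/655] → run G
t=19: vr[E=940032/172265 G=2488832/519415 H=3072/655] → run H
t=20: vr[E=940032/172265 G=2488832/519415 H=4096/655] → run G
t=21: vr[E=940032/172265 G=2824192/519415 H=4096/655] → run G
t=22: vr[E=940032/172265 G=3159552/519415 H=4096/655] → run E
t=23: vr[G=3159552/519415 H=4096/655] → run G
t=24: vr[H=4096/655] → run H
t=25: vr[H=1024/131] → run H
t=26: vr[H=6144/655] → run H
t=27: (idle)
t=28: (idle)
t=29: (idle)

completion order = B, D, C, E, G, H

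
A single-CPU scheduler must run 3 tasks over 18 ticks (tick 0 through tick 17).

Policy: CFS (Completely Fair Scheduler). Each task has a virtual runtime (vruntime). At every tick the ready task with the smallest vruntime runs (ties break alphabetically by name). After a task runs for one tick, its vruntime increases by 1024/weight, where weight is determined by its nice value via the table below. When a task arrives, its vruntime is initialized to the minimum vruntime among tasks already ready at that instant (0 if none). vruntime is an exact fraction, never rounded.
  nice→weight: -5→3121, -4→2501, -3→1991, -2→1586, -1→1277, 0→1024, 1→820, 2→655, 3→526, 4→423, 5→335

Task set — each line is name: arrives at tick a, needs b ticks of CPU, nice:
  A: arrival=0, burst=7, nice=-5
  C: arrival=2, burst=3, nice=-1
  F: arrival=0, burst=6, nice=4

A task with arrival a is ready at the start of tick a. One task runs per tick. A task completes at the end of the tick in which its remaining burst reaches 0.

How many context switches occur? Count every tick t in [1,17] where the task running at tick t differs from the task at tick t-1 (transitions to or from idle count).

context switches = 10

t=0: vr[A=0 F=0] → run A
t=1: vr[A=1024/3121 F=0] → run F
t=2: vr[A=1024/3121 C=1024/3121 F=1024/423] → run A
t=3: vr[A=2048/3121 C=1024/3121 F=1024/423] → run C
t=4: vr[A=2048/3121 C=4503552/3985517 F=1024/423] → run A
t=5: vr[A=3072/3121 C=4503552/3985517 F=1024/423] → run A
t=6: vr[A=4096/3121 C=4503552/3985517 F=1024/423] → run C
t=7: vr[A=4096/3121 C=7699456/3985517 F=1024/423] → run A
t=8: vr[A=5120/3121 C=7699456/3985517 F=1024/423] → run A
t=9: vr[A=6144/3121 C=7699456/3985517 F=1024/423] → run C
t=10: vr[A=6144/3121 F=1024/423] → run A
t=11: vr[F=1024/423] → run F
t=12: vr[F=2048/423] → run F
t=13: vr[F=1024/141] → run F
t=14: vr[F=4096/423] → run F
t=15: vr[F=5120/423] → run F
t=16: (idle)
t=17: (idle)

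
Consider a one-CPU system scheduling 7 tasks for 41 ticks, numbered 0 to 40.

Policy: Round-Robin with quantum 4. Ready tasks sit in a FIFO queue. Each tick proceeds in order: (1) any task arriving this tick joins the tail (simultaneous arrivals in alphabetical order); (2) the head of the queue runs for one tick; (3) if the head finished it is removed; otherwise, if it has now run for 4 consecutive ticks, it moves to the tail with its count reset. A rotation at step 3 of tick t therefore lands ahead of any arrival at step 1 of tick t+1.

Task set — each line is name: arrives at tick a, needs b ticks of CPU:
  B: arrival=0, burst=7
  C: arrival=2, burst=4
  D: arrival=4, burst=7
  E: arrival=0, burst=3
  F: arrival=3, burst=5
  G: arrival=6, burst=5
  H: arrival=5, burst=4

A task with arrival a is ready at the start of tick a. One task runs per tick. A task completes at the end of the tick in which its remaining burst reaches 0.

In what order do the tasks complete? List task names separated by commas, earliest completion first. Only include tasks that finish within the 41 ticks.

t=0: queue=[B,E] q_used=0 → run B
t=1: queue=[B,E] q_used=1 → run B
t=2: queue=[B,E,C] q_used=2 → run B
t=3: queue=[B,E,C,F] q_used=3 → run B
t=4: queue=[E,C,F,B,D] q_used=0 → run E
t=5: queue=[E,C,F,B,D,H] q_used=1 → run E
t=6: queue=[E,C,F,B,D,H,G] q_used=2 → run E
t=7: queue=[C,F,B,D,H,G] q_used=0 → run C
t=8: queue=[C,F,B,D,H,G] q_used=1 → run C
t=9: queue=[C,F,B,D,H,G] q_used=2 → run C
t=10: queue=[C,F,B,D,H,G] q_used=3 → run C
t=11: queue=[F,B,D,H,G] q_used=0 → run F
t=12: queue=[F,B,D,H,G] q_used=1 → run F
t=13: queue=[F,B,D,H,G] q_used=2 → run F
t=14: queue=[F,B,D,H,G] q_used=3 → run F
t=15: queue=[B,D,H,G,F] q_used=0 → run B
t=16: queue=[B,D,H,G,F] q_used=1 → run B
t=17: queue=[B,D,H,G,F] q_used=2 → run B
t=18: queue=[D,H,G,F] q_used=0 → run D
t=19: queue=[D,H,G,F] q_used=1 → run D
t=20: queue=[D,H,G,F] q_used=2 → run D
t=21: queue=[D,H,G,F] q_used=3 → run D
t=22: queue=[H,G,F,D] q_used=0 → run H
t=23: queue=[H,G,F,D] q_used=1 → run H
t=24: queue=[H,G,F,D] q_used=2 → run H
t=25: queue=[H,G,F,D] q_used=3 → run H
t=26: queue=[G,F,D] q_used=0 → run G
t=27: queue=[G,F,D] q_used=1 → run G
t=28: queue=[G,F,D] q_used=2 → run G
t=29: queue=[G,F,D] q_used=3 → run G
t=30: queue=[F,D,G] q_used=0 → run F
t=31: queue=[D,G] q_used=0 → run D
t=32: queue=[D,G] q_used=1 → run D
t=33: queue=[D,G] q_used=2 → run D
t=34: queue=[G] q_used=0 → run G
t=35: (idle)
t=36: (idle)
t=37: (idle)
t=38: (idle)
t=39: (idle)
t=40: (idle)

completion order = E, C, B, H, F, D, G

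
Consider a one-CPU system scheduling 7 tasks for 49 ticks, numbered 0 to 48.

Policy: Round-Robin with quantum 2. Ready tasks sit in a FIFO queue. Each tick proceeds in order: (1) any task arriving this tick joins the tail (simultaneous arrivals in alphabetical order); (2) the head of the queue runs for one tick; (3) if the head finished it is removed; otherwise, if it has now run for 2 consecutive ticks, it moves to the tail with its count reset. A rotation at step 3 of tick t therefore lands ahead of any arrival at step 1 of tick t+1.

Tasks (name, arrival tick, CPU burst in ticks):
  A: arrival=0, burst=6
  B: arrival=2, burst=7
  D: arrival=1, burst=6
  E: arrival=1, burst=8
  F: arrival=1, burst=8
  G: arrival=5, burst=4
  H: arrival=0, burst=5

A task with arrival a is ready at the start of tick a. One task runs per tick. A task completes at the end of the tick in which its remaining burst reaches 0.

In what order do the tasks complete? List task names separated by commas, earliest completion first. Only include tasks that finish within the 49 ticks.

completion order = A, H, G, D, E, F, B

t=0: queue=[A,H] q_used=0 → run A
t=1: queue=[A,H,D,E,F] q_used=1 → run A
t=2: queue=[H,D,E,F,A,B] q_used=0 → run H
t=3: queue=[H,D,E,F,A,B] q_used=1 → run H
t=4: queue=[D,E,F,A,B,H] q_used=0 → run D
t=5: queue=[D,E,F,A,B,H,G] q_used=1 → run D
t=6: queue=[E,F,A,B,H,G,D] q_used=0 → run E
t=7: queue=[E,F,A,B,H,G,D] q_used=1 → run E
t=8: queue=[F,A,B,H,G,D,E] q_used=0 → run F
t=9: queue=[F,A,B,H,G,D,E] q_used=1 → run F
t=10: queue=[A,B,H,G,D,E,F] q_used=0 → run A
t=11: queue=[A,B,H,G,D,E,F] q_used=1 → run A
t=12: queue=[B,H,G,D,E,F,A] q_used=0 → run B
t=13: queue=[B,H,G,D,E,F,A] q_used=1 → run B
t=14: queue=[H,G,D,E,F,A,B] q_used=0 → run H
t=15: queue=[H,G,D,E,F,A,B] q_used=1 → run H
t=16: queue=[G,D,E,F,A,B,H] q_used=0 → run G
t=17: queue=[G,D,E,F,A,B,H] q_used=1 → run G
t=18: queue=[D,E,F,A,B,H,G] q_used=0 → run D
t=19: queue=[D,E,F,A,B,H,G] q_used=1 → run D
t=20: queue=[E,F,A,B,H,G,D] q_used=0 → run E
t=21: queue=[E,F,A,B,H,G,D] q_used=1 → run E
t=22: queue=[F,A,B,H,G,D,E] q_used=0 → run F
t=23: queue=[F,A,B,H,G,D,E] q_used=1 → run F
t=24: queue=[A,B,H,G,D,E,F] q_used=0 → run A
t=25: queue=[A,B,H,G,D,E,F] q_used=1 → run A
t=26: queue=[B,H,G,D,E,F] q_used=0 → run B
t=27: queue=[B,H,G,D,E,F] q_used=1 → run B
t=28: queue=[H,G,D,E,F,B] q_used=0 → run H
t=29: queue=[G,D,E,F,B] q_used=0 → run G
t=30: queue=[G,D,E,F,B] q_used=1 → run G
t=31: queue=[D,E,F,B] q_used=0 → run D
t=32: queue=[D,E,F,B] q_used=1 → run D
t=33: queue=[E,F,B] q_used=0 → run E
t=34: queue=[E,F,B] q_used=1 → run E
t=35: queue=[F,B,E] q_used=0 → run F
t=36: queue=[F,B,E] q_used=1 → run F
t=37: queue=[B,E,F] q_used=0 → run B
t=38: queue=[B,E,F] q_used=1 → run B
t=39: queue=[E,F,B] q_used=0 → run E
t=40: queue=[E,F,B] q_used=1 → run E
t=41: queue=[F,B] q_used=0 → run F
t=42: queue=[F,B] q_used=1 → run F
t=43: queue=[B] q_used=0 → run B
t=44: (idle)
t=45: (idle)
t=46: (idle)
t=47: (idle)
t=48: (idle)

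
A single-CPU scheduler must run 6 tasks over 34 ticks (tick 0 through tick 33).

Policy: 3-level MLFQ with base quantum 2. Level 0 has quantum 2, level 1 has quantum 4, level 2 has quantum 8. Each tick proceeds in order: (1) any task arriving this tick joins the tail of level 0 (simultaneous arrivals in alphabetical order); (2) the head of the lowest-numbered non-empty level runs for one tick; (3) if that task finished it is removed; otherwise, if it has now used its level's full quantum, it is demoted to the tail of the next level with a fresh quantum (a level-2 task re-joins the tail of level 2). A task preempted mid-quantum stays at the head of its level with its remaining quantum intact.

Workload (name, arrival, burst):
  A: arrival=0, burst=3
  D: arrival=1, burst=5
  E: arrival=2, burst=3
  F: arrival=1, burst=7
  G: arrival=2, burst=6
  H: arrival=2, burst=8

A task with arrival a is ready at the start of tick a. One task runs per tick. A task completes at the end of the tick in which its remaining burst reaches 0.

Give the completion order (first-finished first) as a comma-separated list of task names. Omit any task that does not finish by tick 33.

t=0: L0/L1/L2 = A/-/- → run A
t=1: L0/L1/L2 = ADF/-/- → run A
t=2: L0/L1/L2 = DFEGH/A/- → run D
t=3: L0/L1/L2 = DFEGH/A/- → run D
t=4: L0/L1/L2 = FEGH/AD/- → run F
t=5: L0/L1/L2 = FEGH/AD/- → run F
t=6: L0/L1/L2 = EGH/ADF/- → run E
t=7: L0/L1/L2 = EGH/ADF/- → run E
t=8: L0/L1/L2 = GH/ADFE/- → run G
t=9: L0/L1/L2 = GH/ADFE/- → run G
t=10: L0/L1/L2 = H/ADFEG/- → run H
t=11: L0/L1/L2 = H/ADFEG/- → run H
t=12: L0/L1/L2 = -/ADFEGH/- → run A
t=13: L0/L1/L2 = -/DFEGH/- → run D
t=14: L0/L1/L2 = -/DFEGH/- → run D
t=15: L0/L1/L2 = -/DFEGH/- → run D
t=16: L0/L1/L2 = -/FEGH/- → run F
t=17: L0/L1/L2 = -/FEGH/- → run F
t=18: L0/L1/L2 = -/FEGH/- → run F
t=19: L0/L1/L2 = -/FEGH/- → run F
t=20: L0/L1/L2 = -/EGH/F → run E
t=21: L0/L1/L2 = -/GH/F → run G
t=22: L0/L1/L2 = -/GH/F → run G
t=23: L0/L1/L2 = -/GH/F → run G
t=24: L0/L1/L2 = -/GH/F → run G
t=25: L0/L1/L2 = -/H/F → run H
t=26: L0/L1/L2 = -/H/F → run H
t=27: L0/L1/L2 = -/H/F → run H
t=28: L0/L1/L2 = -/H/F → run H
t=29: L0/L1/L2 = -/-/FH → run F
t=30: L0/L1/L2 = -/-/H → run H
t=31: L0/L1/L2 = -/-/H → run H
t=32: (idle)
t=33: (idle)

completion order = A, D, E, G, F, H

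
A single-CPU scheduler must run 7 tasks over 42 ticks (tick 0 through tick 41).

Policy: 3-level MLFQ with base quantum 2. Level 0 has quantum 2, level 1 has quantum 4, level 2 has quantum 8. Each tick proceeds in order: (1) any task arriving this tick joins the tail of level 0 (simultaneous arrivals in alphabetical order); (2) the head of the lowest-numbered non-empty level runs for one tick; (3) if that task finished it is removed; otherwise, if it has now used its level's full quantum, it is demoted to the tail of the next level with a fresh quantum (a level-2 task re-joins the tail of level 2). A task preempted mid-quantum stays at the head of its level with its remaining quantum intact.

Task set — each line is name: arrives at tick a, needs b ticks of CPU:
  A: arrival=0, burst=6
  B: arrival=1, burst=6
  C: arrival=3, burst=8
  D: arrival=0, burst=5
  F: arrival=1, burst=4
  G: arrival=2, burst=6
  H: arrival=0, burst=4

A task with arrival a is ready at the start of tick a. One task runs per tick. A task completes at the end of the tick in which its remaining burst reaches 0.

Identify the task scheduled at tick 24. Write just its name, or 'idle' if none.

t=0: L0/L1/L2 = ADH/-/- → run A
t=1: L0/L1/L2 = ADHBF/-/- → run A
t=2: L0/L1/L2 = DHBFG/A/- → run D
t=3: L0/L1/L2 = DHBFGC/A/- → run D
t=4: L0/L1/L2 = HBFGC/AD/- → run H
t=5: L0/L1/L2 = HBFGC/AD/- → run H
t=6: L0/L1/L2 = BFGC/ADH/- → run B
t=7: L0/L1/L2 = BFGC/ADH/- → run B
t=8: L0/L1/L2 = FGC/ADHB/- → run F
t=9: L0/L1/L2 = FGC/ADHB/- → run F
t=10: L0/L1/L2 = GC/ADHBF/- → run G
t=11: L0/L1/L2 = GC/ADHBF/- → run G
t=12: L0/L1/L2 = C/ADHBFG/- → run C
t=13: L0/L1/L2 = C/ADHBFG/- → run C
t=14: L0/L1/L2 = -/ADHBFGC/- → run A
t=15: L0/L1/L2 = -/ADHBFGC/- → run A
t=16: L0/L1/L2 = -/ADHBFGC/- → run A
t=17: L0/L1/L2 = -/ADHBFGC/- → run A
t=18: L0/L1/L2 = -/DHBFGC/- → run D
t=19: L0/L1/L2 = -/DHBFGC/- → run D
t=20: L0/L1/L2 = -/DHBFGC/- → run D
t=21: L0/L1/L2 = -/HBFGC/- → run H
t=22: L0/L1/L2 = -/HBFGC/- → run H
t=23: L0/L1/L2 = -/BFGC/- → run B
t=24: L0/L1/L2 = -/BFGC/- → run B
t=25: L0/L1/L2 = -/BFGC/- → run B
t=26: L0/L1/L2 = -/BFGC/- → run B
t=27: L0/L1/L2 = -/FGC/- → run F
t=28: L0/L1/L2 = -/FGC/- → run F
t=29: L0/L1/L2 = -/GC/- → run G
t=30: L0/L1/L2 = -/GC/- → run G
t=31: L0/L1/L2 = -/GC/- → run G
t=32: L0/L1/L2 = -/GC/- → run G
t=33: L0/L1/L2 = -/C/- → run C
t=34: L0/L1/L2 = -/C/- → run C
t=35: L0/L1/L2 = -/C/- → run C
t=36: L0/L1/L2 = -/C/- → run C
t=37: L0/L1/L2 = -/-/C → run C
t=38: L0/L1/L2 = -/-/C → run C
t=39: (idle)
t=40: (idle)
t=41: (idle)

running at tick 24 = B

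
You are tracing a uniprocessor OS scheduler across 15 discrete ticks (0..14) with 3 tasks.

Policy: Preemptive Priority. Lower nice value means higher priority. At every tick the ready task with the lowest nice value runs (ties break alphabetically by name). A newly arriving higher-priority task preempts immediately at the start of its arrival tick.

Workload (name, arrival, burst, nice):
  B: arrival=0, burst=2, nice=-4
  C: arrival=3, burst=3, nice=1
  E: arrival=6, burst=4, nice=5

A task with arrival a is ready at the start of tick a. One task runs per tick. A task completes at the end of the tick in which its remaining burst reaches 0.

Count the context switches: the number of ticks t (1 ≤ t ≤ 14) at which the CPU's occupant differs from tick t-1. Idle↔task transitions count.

context switches = 4

t=0: ready={B} → run B
t=1: ready={B} → run B
t=2: (idle)
t=3: ready={C} → run C
t=4: ready={C} → run C
t=5: ready={C} → run C
t=6: ready={E} → run E
t=7: ready={E} → run E
t=8: ready={E} → run E
t=9: ready={E} → run E
t=10: (idle)
t=11: (idle)
t=12: (idle)
t=13: (idle)
t=14: (idle)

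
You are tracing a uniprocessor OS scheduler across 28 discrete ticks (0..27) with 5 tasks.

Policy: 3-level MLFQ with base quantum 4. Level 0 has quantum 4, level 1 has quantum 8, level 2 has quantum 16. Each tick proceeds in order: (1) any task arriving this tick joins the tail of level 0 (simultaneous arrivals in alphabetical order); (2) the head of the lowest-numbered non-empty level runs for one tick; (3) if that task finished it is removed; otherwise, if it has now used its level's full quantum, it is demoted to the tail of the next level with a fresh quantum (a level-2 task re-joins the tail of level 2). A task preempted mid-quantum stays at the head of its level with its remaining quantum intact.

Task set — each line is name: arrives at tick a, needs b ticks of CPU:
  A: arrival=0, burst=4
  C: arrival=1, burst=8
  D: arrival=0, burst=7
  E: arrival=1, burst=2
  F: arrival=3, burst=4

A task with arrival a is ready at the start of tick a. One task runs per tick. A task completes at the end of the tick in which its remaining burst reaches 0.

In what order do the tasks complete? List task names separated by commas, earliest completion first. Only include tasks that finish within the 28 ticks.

completion order = A, E, F, D, C

t=0: L0/L1/L2 = AD/-/- → run A
t=1: L0/L1/L2 = ADCE/-/- → run A
t=2: L0/L1/L2 = ADCE/-/- → run A
t=3: L0/L1/L2 = ADCEF/-/- → run A
t=4: L0/L1/L2 = DCEF/-/- → run D
t=5: L0/L1/L2 = DCEF/-/- → run D
t=6: L0/L1/L2 = DCEF/-/- → run D
t=7: L0/L1/L2 = DCEF/-/- → run D
t=8: L0/L1/L2 = CEF/D/- → run C
t=9: L0/L1/L2 = CEF/D/- → run C
t=10: L0/L1/L2 = CEF/D/- → run C
t=11: L0/L1/L2 = CEF/D/- → run C
t=12: L0/L1/L2 = EF/DC/- → run E
t=13: L0/L1/L2 = EF/DC/- → run E
t=14: L0/L1/L2 = F/DC/- → run F
t=15: L0/L1/L2 = F/DC/- → run F
t=16: L0/L1/L2 = F/DC/- → run F
t=17: L0/L1/L2 = F/DC/- → run F
t=18: L0/L1/L2 = -/DC/- → run D
t=19: L0/L1/L2 = -/DC/- → run D
t=20: L0/L1/L2 = -/DC/- → run D
t=21: L0/L1/L2 = -/C/- → run C
t=22: L0/L1/L2 = -/C/- → run C
t=23: L0/L1/L2 = -/C/- → run C
t=24: L0/L1/L2 = -/C/- → run C
t=25: (idle)
t=26: (idle)
t=27: (idle)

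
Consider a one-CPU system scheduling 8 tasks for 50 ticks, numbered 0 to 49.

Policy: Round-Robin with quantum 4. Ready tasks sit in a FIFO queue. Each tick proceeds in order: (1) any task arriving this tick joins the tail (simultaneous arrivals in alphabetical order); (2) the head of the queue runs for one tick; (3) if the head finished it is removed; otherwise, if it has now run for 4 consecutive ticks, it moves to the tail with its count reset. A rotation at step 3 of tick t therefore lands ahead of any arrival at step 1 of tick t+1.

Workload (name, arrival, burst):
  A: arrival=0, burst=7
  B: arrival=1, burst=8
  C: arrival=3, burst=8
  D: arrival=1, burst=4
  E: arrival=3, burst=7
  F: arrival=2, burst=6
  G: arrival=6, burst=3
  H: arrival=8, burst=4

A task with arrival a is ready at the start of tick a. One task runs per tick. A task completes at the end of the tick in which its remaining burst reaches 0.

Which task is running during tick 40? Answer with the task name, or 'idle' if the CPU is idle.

t=0: queue=[A] q_used=0 → run A
t=1: queue=[A,B,D] q_used=1 → run A
t=2: queue=[A,B,D,F] q_used=2 → run A
t=3: queue=[A,B,D,F,C,E] q_used=3 → run A
t=4: queue=[B,D,F,C,E,A] q_used=0 → run B
t=5: queue=[B,D,F,C,E,A] q_used=1 → run B
t=6: queue=[B,D,F,C,E,A,G] q_used=2 → run B
t=7: queue=[B,D,F,C,E,A,G] q_used=3 → run B
t=8: queue=[D,F,C,E,A,G,B,H] q_used=0 → run D
t=9: queue=[D,F,C,E,A,G,B,H] q_used=1 → run D
t=10: queue=[D,F,C,E,A,G,B,H] q_used=2 → run D
t=11: queue=[D,F,C,E,A,G,B,H] q_used=3 → run D
t=12: queue=[F,C,E,A,G,B,H] q_used=0 → run F
t=13: queue=[F,C,E,A,G,B,H] q_used=1 → run F
t=14: queue=[F,C,E,A,G,B,H] q_used=2 → run F
t=15: queue=[F,C,E,A,G,B,H] q_used=3 → run F
t=16: queue=[C,E,A,G,B,H,F] q_used=0 → run C
t=17: queue=[C,E,A,G,B,H,F] q_used=1 → run C
t=18: queue=[C,E,A,G,B,H,F] q_used=2 → run C
t=19: queue=[C,E,A,G,B,H,F] q_used=3 → run C
t=20: queue=[E,A,G,B,H,F,C] q_used=0 → run E
t=21: queue=[E,A,G,B,H,F,C] q_used=1 → run E
t=22: queue=[E,A,G,B,H,F,C] q_used=2 → run E
t=23: queue=[E,A,G,B,H,F,C] q_used=3 → run E
t=24: queue=[A,G,B,H,F,C,E] q_used=0 → run A
t=25: queue=[A,G,B,H,F,C,E] q_used=1 → run A
t=26: queue=[A,G,B,H,F,C,E] q_used=2 → run A
t=27: queue=[G,B,H,F,C,E] q_used=0 → run G
t=28: queue=[G,B,H,F,C,E] q_used=1 → run G
t=29: queue=[G,B,H,F,C,E] q_used=2 → run G
t=30: queue=[B,H,F,C,E] q_used=0 → run B
t=31: queue=[B,H,F,C,E] q_used=1 → run B
t=32: queue=[B,H,F,C,E] q_used=2 → run B
t=33: queue=[B,H,F,C,E] q_used=3 → run B
t=34: queue=[H,F,C,E] q_used=0 → run H
t=35: queue=[H,F,C,E] q_used=1 → run H
t=36: queue=[H,F,C,E] q_used=2 → run H
t=37: queue=[H,F,C,E] q_used=3 → run H
t=38: queue=[F,C,E] q_used=0 → run F
t=39: queue=[F,C,E] q_used=1 → run F
t=40: queue=[C,E] q_used=0 → run C
t=41: queue=[C,E] q_used=1 → run C
t=42: queue=[C,E] q_used=2 → run C
t=43: queue=[C,E] q_used=3 → run C
t=44: queue=[E] q_used=0 → run E
t=45: queue=[E] q_used=1 → run E
t=46: queue=[E] q_used=2 → run E
t=47: (idle)
t=48: (idle)
t=49: (idle)

running at tick 40 = C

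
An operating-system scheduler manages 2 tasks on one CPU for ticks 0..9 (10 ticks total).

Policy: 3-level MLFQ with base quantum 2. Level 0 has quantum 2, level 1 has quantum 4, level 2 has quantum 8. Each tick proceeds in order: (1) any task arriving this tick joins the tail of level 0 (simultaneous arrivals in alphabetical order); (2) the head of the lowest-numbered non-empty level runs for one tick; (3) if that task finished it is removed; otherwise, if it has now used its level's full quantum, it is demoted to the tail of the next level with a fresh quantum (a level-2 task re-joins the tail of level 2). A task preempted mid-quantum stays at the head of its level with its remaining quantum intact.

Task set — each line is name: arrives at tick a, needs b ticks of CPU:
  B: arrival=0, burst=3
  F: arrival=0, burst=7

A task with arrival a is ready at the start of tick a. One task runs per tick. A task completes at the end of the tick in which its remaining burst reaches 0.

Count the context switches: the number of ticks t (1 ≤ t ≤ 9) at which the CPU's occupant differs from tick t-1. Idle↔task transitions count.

t=0: L0/L1/L2 = BF/-/- → run B
t=1: L0/L1/L2 = BF/-/- → run B
t=2: L0/L1/L2 = F/B/- → run F
t=3: L0/L1/L2 = F/B/- → run F
t=4: L0/L1/L2 = -/BF/- → run B
t=5: L0/L1/L2 = -/F/- → run F
t=6: L0/L1/L2 = -/F/- → run F
t=7: L0/L1/L2 = -/F/- → run F
t=8: L0/L1/L2 = -/F/- → run F
t=9: L0/L1/L2 = -/-/F → run F

context switches = 3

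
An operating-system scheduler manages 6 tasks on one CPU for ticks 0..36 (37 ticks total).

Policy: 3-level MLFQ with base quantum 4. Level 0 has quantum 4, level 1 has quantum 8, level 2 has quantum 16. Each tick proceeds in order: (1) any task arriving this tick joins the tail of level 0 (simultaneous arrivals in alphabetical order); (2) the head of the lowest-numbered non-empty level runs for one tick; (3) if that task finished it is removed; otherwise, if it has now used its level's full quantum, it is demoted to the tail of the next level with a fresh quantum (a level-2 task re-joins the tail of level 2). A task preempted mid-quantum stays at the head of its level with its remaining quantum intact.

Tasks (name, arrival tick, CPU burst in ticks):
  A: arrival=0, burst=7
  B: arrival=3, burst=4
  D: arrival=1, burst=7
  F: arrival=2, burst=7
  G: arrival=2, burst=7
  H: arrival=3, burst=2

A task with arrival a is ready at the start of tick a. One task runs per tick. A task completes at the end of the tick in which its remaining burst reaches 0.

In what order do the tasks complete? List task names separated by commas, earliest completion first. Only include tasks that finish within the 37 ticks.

completion order = B, H, A, D, F, G

t=0: L0/L1/L2 = A/-/- → run A
t=1: L0/L1/L2 = AD/-/- → run A
t=2: L0/L1/L2 = ADFG/-/- → run A
t=3: L0/L1/L2 = ADFGBH/-/- → run A
t=4: L0/L1/L2 = DFGBH/A/- → run D
t=5: L0/L1/L2 = DFGBH/A/- → run D
t=6: L0/L1/L2 = DFGBH/A/- → run D
t=7: L0/L1/L2 = DFGBH/A/- → run D
t=8: L0/L1/L2 = FGBH/AD/- → run F
t=9: L0/L1/L2 = FGBH/AD/- → run F
t=10: L0/L1/L2 = FGBH/AD/- → run F
t=11: L0/L1/L2 = FGBH/AD/- → run F
t=12: L0/L1/L2 = GBH/ADF/- → run G
t=13: L0/L1/L2 = GBH/ADF/- → run G
t=14: L0/L1/L2 = GBH/ADF/- → run G
t=15: L0/L1/L2 = GBH/ADF/- → run G
t=16: L0/L1/L2 = BH/ADFG/- → run B
t=17: L0/L1/L2 = BH/ADFG/- → run B
t=18: L0/L1/L2 = BH/ADFG/- → run B
t=19: L0/L1/L2 = BH/ADFG/- → run B
t=20: L0/L1/L2 = H/ADFG/- → run H
t=21: L0/L1/L2 = H/ADFG/- → run H
t=22: L0/L1/L2 = -/ADFG/- → run A
t=23: L0/L1/L2 = -/ADFG/- → run A
t=24: L0/L1/L2 = -/ADFG/- → run A
t=25: L0/L1/L2 = -/DFG/- → run D
t=26: L0/L1/L2 = -/DFG/- → run D
t=27: L0/L1/L2 = -/DFG/- → run D
t=28: L0/L1/L2 = -/FG/- → run F
t=29: L0/L1/L2 = -/FG/- → run F
t=30: L0/L1/L2 = -/FG/- → run F
t=31: L0/L1/L2 = -/G/- → run G
t=32: L0/L1/L2 = -/G/- → run G
t=33: L0/L1/L2 = -/G/- → run G
t=34: (idle)
t=35: (idle)
t=36: (idle)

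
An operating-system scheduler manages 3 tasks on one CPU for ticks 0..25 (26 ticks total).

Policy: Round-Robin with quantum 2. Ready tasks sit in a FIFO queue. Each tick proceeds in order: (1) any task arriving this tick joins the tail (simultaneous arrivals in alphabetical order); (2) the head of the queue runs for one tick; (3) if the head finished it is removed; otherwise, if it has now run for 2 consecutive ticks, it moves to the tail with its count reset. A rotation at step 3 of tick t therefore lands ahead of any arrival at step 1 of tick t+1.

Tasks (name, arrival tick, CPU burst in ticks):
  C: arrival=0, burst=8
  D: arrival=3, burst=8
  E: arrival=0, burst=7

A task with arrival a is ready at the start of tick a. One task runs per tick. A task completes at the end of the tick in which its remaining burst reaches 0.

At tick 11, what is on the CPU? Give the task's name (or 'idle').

t=0: queue=[C,E] q_used=0 → run C
t=1: queue=[C,E] q_used=1 → run C
t=2: queue=[E,C] q_used=0 → run E
t=3: queue=[E,C,D] q_used=1 → run E
t=4: queue=[C,D,E] q_used=0 → run C
t=5: queue=[C,D,E] q_used=1 → run C
t=6: queue=[D,E,C] q_used=0 → run D
t=7: queue=[D,E,C] q_used=1 → run D
t=8: queue=[E,C,D] q_used=0 → run E
t=9: queue=[E,C,D] q_used=1 → run E
t=10: queue=[C,D,E] q_used=0 → run C
t=11: queue=[C,D,E] q_used=1 → run C
t=12: queue=[D,E,C] q_used=0 → run D
t=13: queue=[D,E,C] q_used=1 → run D
t=14: queue=[E,C,D] q_used=0 → run E
t=15: queue=[E,C,D] q_used=1 → run E
t=16: queue=[C,D,E] q_used=0 → run C
t=17: queue=[C,D,E] q_used=1 → run C
t=18: queue=[D,E] q_used=0 → run D
t=19: queue=[D,E] q_used=1 → run D
t=20: queue=[E,D] q_used=0 → run E
t=21: queue=[D] q_used=0 → run D
t=22: queue=[D] q_used=1 → run D
t=23: (idle)
t=24: (idle)
t=25: (idle)

running at tick 11 = C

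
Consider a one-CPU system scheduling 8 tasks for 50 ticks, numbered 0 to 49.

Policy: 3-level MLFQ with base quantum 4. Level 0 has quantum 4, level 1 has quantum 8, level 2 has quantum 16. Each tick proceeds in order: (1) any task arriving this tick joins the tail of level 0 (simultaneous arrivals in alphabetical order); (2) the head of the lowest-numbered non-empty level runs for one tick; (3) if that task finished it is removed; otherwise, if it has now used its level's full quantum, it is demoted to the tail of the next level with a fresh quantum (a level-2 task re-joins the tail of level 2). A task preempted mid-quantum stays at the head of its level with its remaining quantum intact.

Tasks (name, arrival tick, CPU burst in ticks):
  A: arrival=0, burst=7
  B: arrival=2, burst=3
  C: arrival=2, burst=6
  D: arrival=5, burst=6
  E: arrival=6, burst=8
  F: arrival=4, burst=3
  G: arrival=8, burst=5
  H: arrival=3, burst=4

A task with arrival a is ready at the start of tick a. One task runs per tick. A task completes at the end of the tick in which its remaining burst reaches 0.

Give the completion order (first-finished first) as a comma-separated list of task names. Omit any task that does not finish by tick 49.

t=0: L0/L1/L2 = A/-/- → run A
t=1: L0/L1/L2 = A/-/- → run A
t=2: L0/L1/L2 = ABC/-/- → run A
t=3: L0/L1/L2 = ABCH/-/- → run A
t=4: L0/L1/L2 = BCHF/A/- → run B
t=5: L0/L1/L2 = BCHFD/A/- → run B
t=6: L0/L1/L2 = BCHFDE/A/- → run B
t=7: L0/L1/L2 = CHFDE/A/- → run C
t=8: L0/L1/L2 = CHFDEG/A/- → run C
t=9: L0/L1/L2 = CHFDEG/A/- → run C
t=10: L0/L1/L2 = CHFDEG/A/- → run C
t=11: L0/L1/L2 = HFDEG/AC/- → run H
t=12: L0/L1/L2 = HFDEG/AC/- → run H
t=13: L0/L1/L2 = HFDEG/AC/- → run H
t=14: L0/L1/L2 = HFDEG/AC/- → run H
t=15: L0/L1/L2 = FDEG/AC/- → run F
t=16: L0/L1/L2 = FDEG/AC/- → run F
t=17: L0/L1/L2 = FDEG/AC/- → run F
t=18: L0/L1/L2 = DEG/AC/- → run D
t=19: L0/L1/L2 = DEG/AC/- → run D
t=20: L0/L1/L2 = DEG/AC/- → run D
t=21: L0/L1/L2 = DEG/AC/- → run D
t=22: L0/L1/L2 = EG/ACD/- → run E
t=23: L0/L1/L2 = EG/ACD/- → run E
t=24: L0/L1/L2 = EG/ACD/- → run E
t=25: L0/L1/L2 = EG/ACD/- → run E
t=26: L0/L1/L2 = G/ACDE/- → run G
t=27: L0/L1/L2 = G/ACDE/- → run G
t=28: L0/L1/L2 = G/ACDE/- → run G
t=29: L0/L1/L2 = G/ACDE/- → run G
t=30: L0/L1/L2 = -/ACDEG/- → run A
t=31: L0/L1/L2 = -/ACDEG/- → run A
t=32: L0/L1/L2 = -/ACDEG/- → run A
t=33: L0/L1/L2 = -/CDEG/- → run C
t=34: L0/L1/L2 = -/CDEG/- → run C
t=35: L0/L1/L2 = -/DEG/- → run D
t=36: L0/L1/L2 = -/DEG/- → run D
t=37: L0/L1/L2 = -/EG/- → run E
t=38: L0/L1/L2 = -/EG/- → run E
t=39: L0/L1/L2 = -/EG/- → run E
t=40: L0/L1/L2 = -/EG/- → run E
t=41: L0/L1/L2 = -/G/- → run G
t=42: (idle)
t=43: (idle)
t=44: (idle)
t=45: (idle)
t=46: (idle)
t=47: (idle)
t=48: (idle)
t=49: (idle)

completion order = B, H, F, A, C, D, E, G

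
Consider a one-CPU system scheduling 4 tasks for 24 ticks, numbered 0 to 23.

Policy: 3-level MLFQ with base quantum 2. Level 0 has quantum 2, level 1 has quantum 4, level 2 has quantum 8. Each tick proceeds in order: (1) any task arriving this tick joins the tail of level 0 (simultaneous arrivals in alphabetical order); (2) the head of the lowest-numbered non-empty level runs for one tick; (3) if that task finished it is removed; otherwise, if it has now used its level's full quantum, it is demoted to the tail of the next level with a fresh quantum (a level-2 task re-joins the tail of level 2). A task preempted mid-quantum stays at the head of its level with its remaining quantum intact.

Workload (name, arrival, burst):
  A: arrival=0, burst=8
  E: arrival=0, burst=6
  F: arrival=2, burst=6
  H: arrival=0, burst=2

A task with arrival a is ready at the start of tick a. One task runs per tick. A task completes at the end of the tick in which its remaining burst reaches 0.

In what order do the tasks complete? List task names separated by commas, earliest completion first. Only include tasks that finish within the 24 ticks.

t=0: L0/L1/L2 = AEH/-/- → run A
t=1: L0/L1/L2 = AEH/-/- → run A
t=2: L0/L1/L2 = EHF/A/- → run E
t=3: L0/L1/L2 = EHF/A/- → run E
t=4: L0/L1/L2 = HF/AE/- → run H
t=5: L0/L1/L2 = HF/AE/- → run H
t=6: L0/L1/L2 = F/AE/- → run F
t=7: L0/L1/L2 = F/AE/- → run F
t=8: L0/L1/L2 = -/AEF/- → run A
t=9: L0/L1/L2 = -/AEF/- → run A
t=10: L0/L1/L2 = -/AEF/- → run A
t=11: L0/L1/L2 = -/AEF/- → run A
t=12: L0/L1/L2 = -/EF/A → run E
t=13: L0/L1/L2 = -/EF/A → run E
t=14: L0/L1/L2 = -/EF/A → run E
t=15: L0/L1/L2 = -/EF/A → run E
t=16: L0/L1/L2 = -/F/A → run F
t=17: L0/L1/L2 = -/F/A → run F
t=18: L0/L1/L2 = -/F/A → run F
t=19: L0/L1/L2 = -/F/A → run F
t=20: L0/L1/L2 = -/-/A → run A
t=21: L0/L1/L2 = -/-/A → run A
t=22: (idle)
t=23: (idle)

completion order = H, E, F, A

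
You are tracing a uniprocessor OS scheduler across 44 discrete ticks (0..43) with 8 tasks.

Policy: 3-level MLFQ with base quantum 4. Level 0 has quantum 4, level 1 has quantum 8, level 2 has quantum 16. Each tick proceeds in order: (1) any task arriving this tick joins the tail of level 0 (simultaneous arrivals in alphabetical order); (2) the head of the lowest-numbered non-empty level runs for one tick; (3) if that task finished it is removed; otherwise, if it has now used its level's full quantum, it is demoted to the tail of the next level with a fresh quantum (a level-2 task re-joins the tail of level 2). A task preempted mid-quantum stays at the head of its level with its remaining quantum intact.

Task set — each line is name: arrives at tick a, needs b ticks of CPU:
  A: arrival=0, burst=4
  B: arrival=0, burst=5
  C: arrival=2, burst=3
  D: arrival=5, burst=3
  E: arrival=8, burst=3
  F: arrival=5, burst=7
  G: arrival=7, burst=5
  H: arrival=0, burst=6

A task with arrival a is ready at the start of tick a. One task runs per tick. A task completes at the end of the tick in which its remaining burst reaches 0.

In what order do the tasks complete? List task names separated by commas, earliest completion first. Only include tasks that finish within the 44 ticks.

t=0: L0/L1/L2 = ABH/-/- → run A
t=1: L0/L1/L2 = ABH/-/- → run A
t=2: L0/L1/L2 = ABHC/-/- → run A
t=3: L0/L1/L2 = ABHC/-/- → run A
t=4: L0/L1/L2 = BHC/-/- → run B
t=5: L0/L1/L2 = BHCDF/-/- → run B
t=6: L0/L1/L2 = BHCDF/-/- → run B
t=7: L0/L1/L2 = BHCDFG/-/- → run B
t=8: L0/L1/L2 = HCDFGE/B/- → run H
t=9: L0/L1/L2 = HCDFGE/B/- → run H
t=10: L0/L1/L2 = HCDFGE/B/- → run H
t=11: L0/L1/L2 = HCDFGE/B/- → run H
t=12: L0/L1/L2 = CDFGE/BH/- → run C
t=13: L0/L1/L2 = CDFGE/BH/- → run C
t=14: L0/L1/L2 = CDFGE/BH/- → run C
t=15: L0/L1/L2 = DFGE/BH/- → run D
t=16: L0/L1/L2 = DFGE/BH/- → run D
t=17: L0/L1/L2 = DFGE/BH/- → run D
t=18: L0/L1/L2 = FGE/BH/- → run F
t=19: L0/L1/L2 = FGE/BH/- → run F
t=20: L0/L1/L2 = FGE/BH/- → run F
t=21: L0/L1/L2 = FGE/BH/- → run F
t=22: L0/L1/L2 = GE/BHF/- → run G
t=23: L0/L1/L2 = GE/BHF/- → run G
t=24: L0/L1/L2 = GE/BHF/- → run G
t=25: L0/L1/L2 = GE/BHF/- → run G
t=26: L0/L1/L2 = E/BHFG/- → run E
t=27: L0/L1/L2 = E/BHFG/- → run E
t=28: L0/L1/L2 = E/BHFG/- → run E
t=29: L0/L1/L2 = -/BHFG/- → run B
t=30: L0/L1/L2 = -/HFG/- → run H
t=31: L0/L1/L2 = -/HFG/- → run H
t=32: L0/L1/L2 = -/FG/- → run F
t=33: L0/L1/L2 = -/FG/- → run F
t=34: L0/L1/L2 = -/FG/- → run F
t=35: L0/L1/L2 = -/G/- → run G
t=36: (idle)
t=37: (idle)
t=38: (idle)
t=39: (idle)
t=40: (idle)
t=41: (idle)
t=42: (idle)
t=43: (idle)

completion order = A, C, D, E, B, H, F, G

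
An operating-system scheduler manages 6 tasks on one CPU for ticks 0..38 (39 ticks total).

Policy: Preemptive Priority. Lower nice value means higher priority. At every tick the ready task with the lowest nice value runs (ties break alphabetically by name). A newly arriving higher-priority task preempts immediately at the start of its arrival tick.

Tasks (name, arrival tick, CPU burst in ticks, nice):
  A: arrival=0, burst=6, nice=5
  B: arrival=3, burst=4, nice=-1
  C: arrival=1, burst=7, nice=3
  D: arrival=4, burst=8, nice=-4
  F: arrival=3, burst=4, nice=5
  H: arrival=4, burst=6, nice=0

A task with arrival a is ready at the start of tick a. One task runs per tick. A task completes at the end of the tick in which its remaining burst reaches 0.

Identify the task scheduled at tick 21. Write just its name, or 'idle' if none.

running at tick 21 = C

t=0: ready={A} → run A
t=1: ready={A,C} → run C
t=2: ready={A,C} → run C
t=3: ready={A,B,C,F} → run B
t=4: ready={A,B,C,D,F,H} → run D
t=5: ready={A,B,C,D,F,H} → run D
t=6: ready={A,B,C,D,F,H} → run D
t=7: ready={A,B,C,D,F,H} → run D
t=8: ready={A,B,C,D,F,H} → run D
t=9: ready={A,B,C,D,F,H} → run D
t=10: ready={A,B,C,D,F,H} → run D
t=11: ready={A,B,C,D,F,H} → run D
t=12: ready={A,B,C,F,H} → run B
t=13: ready={A,B,C,F,H} → run B
t=14: ready={A,B,C,F,H} → run B
t=15: ready={A,C,F,H} → run H
t=16: ready={A,C,F,H} → run H
t=17: ready={A,C,F,H} → run H
t=18: ready={A,C,F,H} → run H
t=19: ready={A,C,F,H} → run H
t=20: ready={A,C,F,H} → run H
t=21: ready={A,C,F} → run C
t=22: ready={A,C,F} → run C
t=23: ready={A,C,F} → run C
t=24: ready={A,C,F} → run C
t=25: ready={A,C,F} → run C
t=26: ready={A,F} → run A
t=27: ready={A,F} → run A
t=28: ready={A,F} → run A
t=29: ready={A,F} → run A
t=30: ready={A,F} → run A
t=31: ready={F} → run F
t=32: ready={F} → run F
t=33: ready={F} → run F
t=34: ready={F} → run F
t=35: (idle)
t=36: (idle)
t=37: (idle)
t=38: (idle)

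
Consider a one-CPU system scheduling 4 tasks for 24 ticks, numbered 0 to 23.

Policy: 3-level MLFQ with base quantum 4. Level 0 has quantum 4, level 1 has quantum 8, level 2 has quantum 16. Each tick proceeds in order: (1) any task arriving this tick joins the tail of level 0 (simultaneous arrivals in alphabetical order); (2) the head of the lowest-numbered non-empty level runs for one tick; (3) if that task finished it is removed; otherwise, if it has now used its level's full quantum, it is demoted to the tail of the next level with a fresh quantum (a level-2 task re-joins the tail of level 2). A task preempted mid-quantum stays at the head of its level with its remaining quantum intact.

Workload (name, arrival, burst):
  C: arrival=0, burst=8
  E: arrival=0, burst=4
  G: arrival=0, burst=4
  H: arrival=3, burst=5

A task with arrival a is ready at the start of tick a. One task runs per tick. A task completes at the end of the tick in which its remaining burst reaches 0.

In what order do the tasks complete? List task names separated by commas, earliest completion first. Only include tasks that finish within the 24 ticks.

completion order = E, G, C, H

t=0: L0/L1/L2 = CEG/-/- → run C
t=1: L0/L1/L2 = CEG/-/- → run C
t=2: L0/L1/L2 = CEG/-/- → run C
t=3: L0/L1/L2 = CEGH/-/- → run C
t=4: L0/L1/L2 = EGH/C/- → run E
t=5: L0/L1/L2 = EGH/C/- → run E
t=6: L0/L1/L2 = EGH/C/- → run E
t=7: L0/L1/L2 = EGH/C/- → run E
t=8: L0/L1/L2 = GH/C/- → run G
t=9: L0/L1/L2 = GH/C/- → run G
t=10: L0/L1/L2 = GH/C/- → run G
t=11: L0/L1/L2 = GH/C/- → run G
t=12: L0/L1/L2 = H/C/- → run H
t=13: L0/L1/L2 = H/C/- → run H
t=14: L0/L1/L2 = H/C/- → run H
t=15: L0/L1/L2 = H/C/- → run H
t=16: L0/L1/L2 = -/CH/- → run C
t=17: L0/L1/L2 = -/CH/- → run C
t=18: L0/L1/L2 = -/CH/- → run C
t=19: L0/L1/L2 = -/CH/- → run C
t=20: L0/L1/L2 = -/H/- → run H
t=21: (idle)
t=22: (idle)
t=23: (idle)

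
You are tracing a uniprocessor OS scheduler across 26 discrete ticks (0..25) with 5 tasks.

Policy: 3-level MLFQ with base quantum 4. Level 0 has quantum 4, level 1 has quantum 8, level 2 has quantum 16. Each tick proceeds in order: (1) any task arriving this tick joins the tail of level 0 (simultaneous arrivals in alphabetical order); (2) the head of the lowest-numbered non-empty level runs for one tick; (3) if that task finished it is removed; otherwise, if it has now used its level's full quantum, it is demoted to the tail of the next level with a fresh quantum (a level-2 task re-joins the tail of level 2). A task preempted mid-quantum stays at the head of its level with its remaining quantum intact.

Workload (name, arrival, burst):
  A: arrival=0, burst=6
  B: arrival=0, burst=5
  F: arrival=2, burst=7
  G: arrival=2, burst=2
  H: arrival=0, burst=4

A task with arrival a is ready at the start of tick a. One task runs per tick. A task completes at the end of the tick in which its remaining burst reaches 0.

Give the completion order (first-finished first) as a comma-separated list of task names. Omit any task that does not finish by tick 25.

t=0: L0/L1/L2 = ABH/-/- → run A
t=1: L0/L1/L2 = ABH/-/- → run A
t=2: L0/L1/L2 = ABHFG/-/- → run A
t=3: L0/L1/L2 = ABHFG/-/- → run A
t=4: L0/L1/L2 = BHFG/A/- → run B
t=5: L0/L1/L2 = BHFG/A/- → run B
t=6: L0/L1/L2 = BHFG/A/- → run B
t=7: L0/L1/L2 = BHFG/A/- → run B
t=8: L0/L1/L2 = HFG/AB/- → run H
t=9: L0/L1/L2 = HFG/AB/- → run H
t=10: L0/L1/L2 = HFG/AB/- → run H
t=11: L0/L1/L2 = HFG/AB/- → run H
t=12: L0/L1/L2 = FG/AB/- → run F
t=13: L0/L1/L2 = FG/AB/- → run F
t=14: L0/L1/L2 = FG/AB/- → run F
t=15: L0/L1/L2 = FG/AB/- → run F
t=16: L0/L1/L2 = G/ABF/- → run G
t=17: L0/L1/L2 = G/ABF/- → run G
t=18: L0/L1/L2 = -/ABF/- → run A
t=19: L0/L1/L2 = -/ABF/- → run A
t=20: L0/L1/L2 = -/BF/- → run B
t=21: L0/L1/L2 = -/F/- → run F
t=22: L0/L1/L2 = -/F/- → run F
t=23: L0/L1/L2 = -/F/- → run F
t=24: (idle)
t=25: (idle)

completion order = H, G, A, B, F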